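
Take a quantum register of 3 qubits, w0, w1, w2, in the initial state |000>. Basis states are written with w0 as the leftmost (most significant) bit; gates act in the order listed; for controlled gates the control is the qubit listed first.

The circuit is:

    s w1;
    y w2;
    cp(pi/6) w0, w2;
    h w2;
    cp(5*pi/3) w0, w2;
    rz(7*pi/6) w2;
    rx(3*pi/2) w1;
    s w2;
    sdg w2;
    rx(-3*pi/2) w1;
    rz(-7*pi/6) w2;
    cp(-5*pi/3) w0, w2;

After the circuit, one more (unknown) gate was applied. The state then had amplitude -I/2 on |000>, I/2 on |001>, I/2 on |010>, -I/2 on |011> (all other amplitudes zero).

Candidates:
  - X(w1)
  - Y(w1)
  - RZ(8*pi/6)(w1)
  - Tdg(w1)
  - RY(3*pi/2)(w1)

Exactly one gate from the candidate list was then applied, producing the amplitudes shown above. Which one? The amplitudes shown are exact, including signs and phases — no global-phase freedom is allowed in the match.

The applied gate was RY(3*pi/2)(w1).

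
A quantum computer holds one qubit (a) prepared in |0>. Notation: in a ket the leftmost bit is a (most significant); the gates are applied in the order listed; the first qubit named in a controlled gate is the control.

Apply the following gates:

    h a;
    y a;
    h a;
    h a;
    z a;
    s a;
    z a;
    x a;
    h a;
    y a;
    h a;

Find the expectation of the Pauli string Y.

The observable Y averages to 1.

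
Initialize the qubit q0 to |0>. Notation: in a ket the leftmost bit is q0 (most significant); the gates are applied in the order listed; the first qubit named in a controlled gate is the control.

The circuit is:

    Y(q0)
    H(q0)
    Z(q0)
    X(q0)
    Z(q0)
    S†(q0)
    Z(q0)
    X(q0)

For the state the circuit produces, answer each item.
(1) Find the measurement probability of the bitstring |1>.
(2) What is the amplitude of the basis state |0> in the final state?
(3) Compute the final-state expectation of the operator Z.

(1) The probability of measuring |1> is 1/2.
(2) |0> carries amplitude sqrt(2)/2 in the final state.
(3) The observable Z averages to 0.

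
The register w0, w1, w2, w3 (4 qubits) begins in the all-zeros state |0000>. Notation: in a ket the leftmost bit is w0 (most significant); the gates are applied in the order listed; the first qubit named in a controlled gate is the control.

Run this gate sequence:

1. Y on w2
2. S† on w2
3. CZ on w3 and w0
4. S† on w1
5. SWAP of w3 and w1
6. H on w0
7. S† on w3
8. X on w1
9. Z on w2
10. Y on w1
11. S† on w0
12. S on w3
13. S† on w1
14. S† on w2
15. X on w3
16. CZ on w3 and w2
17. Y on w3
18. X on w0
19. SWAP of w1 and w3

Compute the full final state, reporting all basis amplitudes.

The resulting statevector has amplitude sqrt(2)/2 on |0010>, sqrt(2)*I/2 on |1010>, and 0 on every other basis state.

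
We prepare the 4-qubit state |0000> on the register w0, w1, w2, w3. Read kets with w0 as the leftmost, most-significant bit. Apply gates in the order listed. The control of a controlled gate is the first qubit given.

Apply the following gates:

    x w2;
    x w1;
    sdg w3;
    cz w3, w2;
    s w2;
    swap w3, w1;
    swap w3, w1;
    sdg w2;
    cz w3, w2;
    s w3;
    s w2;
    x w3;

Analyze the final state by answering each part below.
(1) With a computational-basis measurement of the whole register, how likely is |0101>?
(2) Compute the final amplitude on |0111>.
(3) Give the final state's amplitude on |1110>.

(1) A full measurement returns |0101> with probability 0. Key observation: the block from step 3 through step 10 cancels to the identity and can be dropped.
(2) |0111> carries amplitude I in the final state.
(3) The final state's coefficient on |1110> equals 0.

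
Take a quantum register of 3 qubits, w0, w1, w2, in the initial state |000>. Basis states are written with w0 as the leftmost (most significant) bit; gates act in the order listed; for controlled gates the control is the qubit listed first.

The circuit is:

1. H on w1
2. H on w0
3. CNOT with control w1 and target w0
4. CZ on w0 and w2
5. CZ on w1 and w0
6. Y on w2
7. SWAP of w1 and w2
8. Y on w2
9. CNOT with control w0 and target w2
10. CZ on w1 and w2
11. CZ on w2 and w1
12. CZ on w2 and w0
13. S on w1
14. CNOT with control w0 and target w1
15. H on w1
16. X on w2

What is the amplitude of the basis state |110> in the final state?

|110> carries amplitude sqrt(2)*I/4 in the final state.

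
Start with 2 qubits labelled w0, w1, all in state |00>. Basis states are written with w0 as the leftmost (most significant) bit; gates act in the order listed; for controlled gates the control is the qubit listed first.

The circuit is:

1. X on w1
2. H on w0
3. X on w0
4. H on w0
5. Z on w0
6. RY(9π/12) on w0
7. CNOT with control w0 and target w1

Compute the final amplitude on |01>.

The final state's coefficient on |01> equals sqrt(2 - sqrt(2))/2. Key observation: gates 2-5 undo each other exactly, leaving only the rest of the circuit to track.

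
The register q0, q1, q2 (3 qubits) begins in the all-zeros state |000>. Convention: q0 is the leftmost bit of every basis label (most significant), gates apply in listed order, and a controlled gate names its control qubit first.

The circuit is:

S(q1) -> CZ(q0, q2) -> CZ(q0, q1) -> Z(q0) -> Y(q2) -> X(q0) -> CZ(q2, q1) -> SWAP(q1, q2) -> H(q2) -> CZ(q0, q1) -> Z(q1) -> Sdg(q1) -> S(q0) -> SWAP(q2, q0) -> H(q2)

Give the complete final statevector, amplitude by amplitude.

The resulting statevector has amplitude 0 on |000>, 0 on |001>, I/2 on |010>, -I/2 on |011>, 0 on |100>, 0 on |101>, I/2 on |110>, -I/2 on |111>.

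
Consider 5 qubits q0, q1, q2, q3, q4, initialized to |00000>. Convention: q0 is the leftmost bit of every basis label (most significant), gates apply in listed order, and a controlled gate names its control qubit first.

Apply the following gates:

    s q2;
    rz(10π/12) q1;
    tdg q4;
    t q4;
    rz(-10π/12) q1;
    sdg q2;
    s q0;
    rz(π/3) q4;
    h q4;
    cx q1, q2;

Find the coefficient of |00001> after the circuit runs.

|00001> carries amplitude -sqrt(2)*exp(5*I*pi/6)/2 in the final state.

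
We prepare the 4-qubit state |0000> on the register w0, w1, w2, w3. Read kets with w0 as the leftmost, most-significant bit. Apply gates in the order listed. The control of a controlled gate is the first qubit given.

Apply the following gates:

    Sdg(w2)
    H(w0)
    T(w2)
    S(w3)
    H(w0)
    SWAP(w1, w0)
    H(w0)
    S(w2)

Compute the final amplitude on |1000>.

The amplitude on |1000> is sqrt(2)/2.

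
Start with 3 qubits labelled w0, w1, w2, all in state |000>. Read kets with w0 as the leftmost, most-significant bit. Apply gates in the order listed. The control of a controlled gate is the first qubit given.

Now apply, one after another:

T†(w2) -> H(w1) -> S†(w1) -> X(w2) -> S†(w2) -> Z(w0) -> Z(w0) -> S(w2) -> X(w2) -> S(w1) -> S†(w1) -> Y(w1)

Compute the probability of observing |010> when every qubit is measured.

The probability of measuring |010> is 1/2. Key observation: the block from step 3 through step 10 cancels to the identity and can be dropped.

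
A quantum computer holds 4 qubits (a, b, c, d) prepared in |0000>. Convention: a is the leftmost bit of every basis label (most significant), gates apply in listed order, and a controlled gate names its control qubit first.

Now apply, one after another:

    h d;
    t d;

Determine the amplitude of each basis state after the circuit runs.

After the circuit, the state carries amplitude sqrt(2)/2 on |0000>, sqrt(2)*exp(I*pi/4)/2 on |0001>, and 0 on every other basis state.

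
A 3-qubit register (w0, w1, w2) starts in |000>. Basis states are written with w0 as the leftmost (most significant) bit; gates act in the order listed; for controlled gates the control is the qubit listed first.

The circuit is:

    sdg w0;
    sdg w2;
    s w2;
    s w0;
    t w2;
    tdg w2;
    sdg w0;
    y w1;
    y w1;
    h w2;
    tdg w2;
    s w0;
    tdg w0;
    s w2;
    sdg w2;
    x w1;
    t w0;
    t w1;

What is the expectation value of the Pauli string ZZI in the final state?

In the final state, ZZI has expectation -1. Key observation: steps 4-7 multiply out to the identity, so the circuit reduces to the remaining gates.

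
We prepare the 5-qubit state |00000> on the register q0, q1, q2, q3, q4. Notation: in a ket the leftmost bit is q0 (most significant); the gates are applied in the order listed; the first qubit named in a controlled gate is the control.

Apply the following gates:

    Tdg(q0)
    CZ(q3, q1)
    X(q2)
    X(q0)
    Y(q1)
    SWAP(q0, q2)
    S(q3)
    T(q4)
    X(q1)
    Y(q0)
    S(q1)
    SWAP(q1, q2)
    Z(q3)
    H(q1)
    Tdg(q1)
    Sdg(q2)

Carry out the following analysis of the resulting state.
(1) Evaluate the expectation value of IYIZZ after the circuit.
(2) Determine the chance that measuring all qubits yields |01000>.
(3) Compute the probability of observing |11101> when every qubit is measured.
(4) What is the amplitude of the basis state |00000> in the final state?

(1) The observable IYIZZ averages to sqrt(2)/2.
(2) Outcome |01000> occurs with probability 1/2.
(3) Outcome |11101> occurs with probability 0.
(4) |00000> carries amplitude sqrt(2)/2 in the final state.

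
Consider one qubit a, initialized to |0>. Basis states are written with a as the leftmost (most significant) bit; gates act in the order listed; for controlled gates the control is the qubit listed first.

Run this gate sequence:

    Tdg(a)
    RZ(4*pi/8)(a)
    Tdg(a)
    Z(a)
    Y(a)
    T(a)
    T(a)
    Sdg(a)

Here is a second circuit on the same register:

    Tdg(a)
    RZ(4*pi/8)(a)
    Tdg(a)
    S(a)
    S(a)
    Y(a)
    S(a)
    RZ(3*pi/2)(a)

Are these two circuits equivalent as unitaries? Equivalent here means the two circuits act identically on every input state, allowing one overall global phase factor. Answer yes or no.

Yes, they are equivalent — the unitaries differ by at most a global phase.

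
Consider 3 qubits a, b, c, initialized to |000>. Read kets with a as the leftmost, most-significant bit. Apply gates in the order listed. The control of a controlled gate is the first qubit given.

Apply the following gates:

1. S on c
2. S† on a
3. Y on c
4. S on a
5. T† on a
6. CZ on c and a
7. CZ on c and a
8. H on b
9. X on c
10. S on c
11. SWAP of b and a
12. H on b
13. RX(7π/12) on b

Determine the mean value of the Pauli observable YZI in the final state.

The observable YZI averages to 0. Key observation: the block from step 6 through step 7 cancels to the identity and can be dropped.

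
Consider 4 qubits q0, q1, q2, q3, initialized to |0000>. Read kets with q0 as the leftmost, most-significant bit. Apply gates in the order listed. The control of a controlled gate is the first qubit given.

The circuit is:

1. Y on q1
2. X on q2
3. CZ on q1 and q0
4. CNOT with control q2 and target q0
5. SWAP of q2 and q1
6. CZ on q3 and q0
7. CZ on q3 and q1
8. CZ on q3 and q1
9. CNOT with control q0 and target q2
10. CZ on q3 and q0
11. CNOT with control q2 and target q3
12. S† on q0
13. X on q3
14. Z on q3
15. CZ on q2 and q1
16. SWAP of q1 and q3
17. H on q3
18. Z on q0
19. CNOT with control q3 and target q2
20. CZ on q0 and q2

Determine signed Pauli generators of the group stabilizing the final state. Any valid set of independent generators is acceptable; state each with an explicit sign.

One valid set of independent stabilizer generators is +IIXX, -ZIII, -IZII, +IIZZ (any independent generating set of the same group is equally correct).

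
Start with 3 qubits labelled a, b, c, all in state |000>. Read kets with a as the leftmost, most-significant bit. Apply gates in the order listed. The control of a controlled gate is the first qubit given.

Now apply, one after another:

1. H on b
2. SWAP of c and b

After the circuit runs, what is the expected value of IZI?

The expectation value of IZI is 1.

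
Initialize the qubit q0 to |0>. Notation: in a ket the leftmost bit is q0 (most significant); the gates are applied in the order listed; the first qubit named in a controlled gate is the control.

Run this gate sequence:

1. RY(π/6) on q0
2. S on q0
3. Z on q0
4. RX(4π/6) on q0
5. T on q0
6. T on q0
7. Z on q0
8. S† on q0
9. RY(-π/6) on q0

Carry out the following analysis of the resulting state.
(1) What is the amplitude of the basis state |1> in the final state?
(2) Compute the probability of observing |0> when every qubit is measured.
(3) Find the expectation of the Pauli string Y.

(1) |1> carries amplitude (-2 + sqrt(3)*I)*(1 - I)/4 in the final state.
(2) The probability of measuring |0> is 1/8.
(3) The expectation value of Y is 1/2.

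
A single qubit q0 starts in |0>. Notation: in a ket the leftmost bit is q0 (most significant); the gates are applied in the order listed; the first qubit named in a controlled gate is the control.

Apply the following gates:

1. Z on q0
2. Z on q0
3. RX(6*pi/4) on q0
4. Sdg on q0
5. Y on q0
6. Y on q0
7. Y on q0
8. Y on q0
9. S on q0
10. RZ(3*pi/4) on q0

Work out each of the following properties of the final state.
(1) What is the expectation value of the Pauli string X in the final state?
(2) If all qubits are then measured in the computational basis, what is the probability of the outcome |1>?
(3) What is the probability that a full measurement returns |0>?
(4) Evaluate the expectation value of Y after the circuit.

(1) The observable X averages to -sqrt(2)/2.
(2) The probability of measuring |1> is 1/2.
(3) Outcome |0> occurs with probability 1/2.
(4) In the final state, Y has expectation -sqrt(2)/2.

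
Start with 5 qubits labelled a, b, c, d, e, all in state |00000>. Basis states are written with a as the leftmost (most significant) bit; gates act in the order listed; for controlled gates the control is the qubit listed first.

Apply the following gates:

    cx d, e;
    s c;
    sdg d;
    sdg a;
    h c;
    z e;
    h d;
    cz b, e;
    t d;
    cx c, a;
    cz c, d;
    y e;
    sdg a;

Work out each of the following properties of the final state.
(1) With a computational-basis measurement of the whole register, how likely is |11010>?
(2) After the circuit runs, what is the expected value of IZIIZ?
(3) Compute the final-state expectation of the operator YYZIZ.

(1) Outcome |11010> occurs with probability 0.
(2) The expectation value of IZIIZ is -1.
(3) The observable YYZIZ averages to 0.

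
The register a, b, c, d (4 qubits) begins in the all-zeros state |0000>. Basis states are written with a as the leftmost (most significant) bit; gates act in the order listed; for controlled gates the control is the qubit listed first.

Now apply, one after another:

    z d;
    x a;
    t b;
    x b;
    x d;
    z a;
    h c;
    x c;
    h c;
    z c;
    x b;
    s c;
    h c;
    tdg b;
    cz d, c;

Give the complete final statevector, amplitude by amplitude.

After the circuit, the state carries amplitude -sqrt(2)/2 on |1001>, sqrt(2)/2 on |1011>, and 0 on every other basis state. Key observation: gates 7-10 undo each other exactly, leaving only the rest of the circuit to track.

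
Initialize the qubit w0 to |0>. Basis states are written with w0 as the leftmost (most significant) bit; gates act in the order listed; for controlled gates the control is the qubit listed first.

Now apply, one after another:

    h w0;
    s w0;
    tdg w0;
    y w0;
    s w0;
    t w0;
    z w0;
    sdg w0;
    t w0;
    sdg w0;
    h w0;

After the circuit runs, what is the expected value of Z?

In the final state, Z has expectation sqrt(2)/2.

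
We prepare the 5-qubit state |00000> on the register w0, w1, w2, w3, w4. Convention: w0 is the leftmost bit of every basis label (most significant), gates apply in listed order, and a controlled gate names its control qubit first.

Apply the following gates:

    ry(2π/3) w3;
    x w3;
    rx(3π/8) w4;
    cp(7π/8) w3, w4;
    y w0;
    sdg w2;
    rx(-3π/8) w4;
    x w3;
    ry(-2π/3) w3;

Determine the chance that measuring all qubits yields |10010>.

The probability of measuring |10010> is 3*(2 - sqrt(2 - sqrt(2)))**2*(sqrt(sqrt(2) + 2) + 2)/256.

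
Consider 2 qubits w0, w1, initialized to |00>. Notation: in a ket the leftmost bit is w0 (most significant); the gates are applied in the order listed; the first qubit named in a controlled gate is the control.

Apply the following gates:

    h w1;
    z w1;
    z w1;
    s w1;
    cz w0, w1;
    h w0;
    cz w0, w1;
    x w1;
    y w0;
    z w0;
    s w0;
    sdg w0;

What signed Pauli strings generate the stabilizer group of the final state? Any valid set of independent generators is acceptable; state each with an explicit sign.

The stabilizer group can be generated by -XZ, +ZY, among other valid generating sets.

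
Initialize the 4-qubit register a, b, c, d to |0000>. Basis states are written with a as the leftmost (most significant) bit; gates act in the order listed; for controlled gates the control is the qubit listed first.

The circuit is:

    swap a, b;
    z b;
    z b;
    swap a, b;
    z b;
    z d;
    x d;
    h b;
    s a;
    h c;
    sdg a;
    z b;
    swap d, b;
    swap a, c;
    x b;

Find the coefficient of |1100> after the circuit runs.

The amplitude on |1100> is 0. Key observation: gates 1-4 undo each other exactly, leaving only the rest of the circuit to track.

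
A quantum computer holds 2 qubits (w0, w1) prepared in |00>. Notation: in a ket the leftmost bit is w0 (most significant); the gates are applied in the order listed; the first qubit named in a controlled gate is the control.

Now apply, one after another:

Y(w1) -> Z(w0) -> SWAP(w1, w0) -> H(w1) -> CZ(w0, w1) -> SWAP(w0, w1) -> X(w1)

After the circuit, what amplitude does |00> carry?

The final state's coefficient on |00> equals sqrt(2)*I/2.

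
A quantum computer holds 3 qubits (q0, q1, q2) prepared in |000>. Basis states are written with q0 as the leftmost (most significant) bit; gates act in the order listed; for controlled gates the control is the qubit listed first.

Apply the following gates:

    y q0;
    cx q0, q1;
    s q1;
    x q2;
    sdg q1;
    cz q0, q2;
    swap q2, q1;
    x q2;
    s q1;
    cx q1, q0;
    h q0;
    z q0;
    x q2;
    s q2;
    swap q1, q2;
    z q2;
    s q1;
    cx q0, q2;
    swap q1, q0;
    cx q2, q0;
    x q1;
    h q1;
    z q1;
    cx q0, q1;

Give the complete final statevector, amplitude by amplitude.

The resulting statevector has amplitude 0 on |000>, 1/2 on |001>, 0 on |010>, 1/2 on |011>, 1/2 on |100>, 0 on |101>, -1/2 on |110>, 0 on |111>.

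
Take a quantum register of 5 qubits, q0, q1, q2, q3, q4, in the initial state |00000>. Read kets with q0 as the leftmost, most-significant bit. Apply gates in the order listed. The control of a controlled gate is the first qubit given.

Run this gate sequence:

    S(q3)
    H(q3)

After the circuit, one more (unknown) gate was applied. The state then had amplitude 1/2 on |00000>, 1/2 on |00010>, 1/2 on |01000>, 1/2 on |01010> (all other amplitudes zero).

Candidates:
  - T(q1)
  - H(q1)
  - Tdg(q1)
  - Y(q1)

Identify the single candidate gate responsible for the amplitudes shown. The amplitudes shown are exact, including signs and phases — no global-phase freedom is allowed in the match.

The applied gate was H(q1).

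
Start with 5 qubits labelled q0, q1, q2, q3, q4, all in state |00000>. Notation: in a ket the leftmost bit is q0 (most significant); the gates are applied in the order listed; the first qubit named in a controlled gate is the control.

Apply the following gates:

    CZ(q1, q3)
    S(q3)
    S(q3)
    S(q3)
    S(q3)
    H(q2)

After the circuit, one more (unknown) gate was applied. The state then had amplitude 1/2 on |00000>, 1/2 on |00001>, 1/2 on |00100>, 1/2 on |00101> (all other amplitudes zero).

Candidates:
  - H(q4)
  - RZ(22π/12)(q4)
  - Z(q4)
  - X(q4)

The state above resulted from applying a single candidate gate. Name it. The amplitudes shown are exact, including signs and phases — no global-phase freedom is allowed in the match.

The applied gate was H(q4).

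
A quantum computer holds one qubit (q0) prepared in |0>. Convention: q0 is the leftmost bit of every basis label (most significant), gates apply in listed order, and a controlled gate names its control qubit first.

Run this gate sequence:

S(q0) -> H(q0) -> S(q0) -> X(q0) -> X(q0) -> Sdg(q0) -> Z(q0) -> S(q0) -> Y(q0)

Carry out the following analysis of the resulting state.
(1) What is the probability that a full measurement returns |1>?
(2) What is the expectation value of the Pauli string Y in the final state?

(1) The probability of measuring |1> is 1/2. Key observation: steps 4-5 multiply out to the identity, so the circuit reduces to the remaining gates.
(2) The expectation value of Y is -1.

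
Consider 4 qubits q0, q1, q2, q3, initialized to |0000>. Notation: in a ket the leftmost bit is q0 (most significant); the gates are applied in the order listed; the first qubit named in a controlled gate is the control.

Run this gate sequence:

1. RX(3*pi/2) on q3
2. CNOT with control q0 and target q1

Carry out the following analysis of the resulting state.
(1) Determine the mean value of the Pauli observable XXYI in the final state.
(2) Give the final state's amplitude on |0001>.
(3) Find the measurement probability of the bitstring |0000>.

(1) In the final state, XXYI has expectation 0.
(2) |0001> carries amplitude -sqrt(2)*I/2 in the final state.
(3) A full measurement returns |0000> with probability 1/2.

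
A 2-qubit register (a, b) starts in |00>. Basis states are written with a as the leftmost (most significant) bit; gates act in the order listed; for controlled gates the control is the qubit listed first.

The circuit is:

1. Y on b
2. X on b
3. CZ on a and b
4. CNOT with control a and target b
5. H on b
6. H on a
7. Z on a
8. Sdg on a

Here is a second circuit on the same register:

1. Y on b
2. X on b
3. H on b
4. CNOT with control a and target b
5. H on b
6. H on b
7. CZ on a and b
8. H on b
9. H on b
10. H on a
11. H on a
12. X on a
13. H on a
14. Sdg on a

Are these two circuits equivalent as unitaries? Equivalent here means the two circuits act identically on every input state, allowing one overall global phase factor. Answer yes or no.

Yes — the two circuits implement the same unitary up to a global phase.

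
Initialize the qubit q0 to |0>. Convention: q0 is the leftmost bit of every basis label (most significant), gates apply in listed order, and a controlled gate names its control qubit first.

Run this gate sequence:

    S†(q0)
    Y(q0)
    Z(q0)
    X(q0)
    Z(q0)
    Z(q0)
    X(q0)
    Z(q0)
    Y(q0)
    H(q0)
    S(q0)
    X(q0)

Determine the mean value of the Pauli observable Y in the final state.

The observable Y averages to -1. Key observation: gates 2-9 undo each other exactly, leaving only the rest of the circuit to track.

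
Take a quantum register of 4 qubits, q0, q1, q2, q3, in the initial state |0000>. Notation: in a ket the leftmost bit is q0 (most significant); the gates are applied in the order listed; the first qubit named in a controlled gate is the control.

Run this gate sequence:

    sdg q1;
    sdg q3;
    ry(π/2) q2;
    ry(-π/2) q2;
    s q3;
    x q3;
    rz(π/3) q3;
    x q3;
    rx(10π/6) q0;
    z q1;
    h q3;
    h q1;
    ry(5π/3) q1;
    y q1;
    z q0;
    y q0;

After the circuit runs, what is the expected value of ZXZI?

The observable ZXZI averages to 1/4. Key observation: gates 2-5 undo each other exactly, leaving only the rest of the circuit to track.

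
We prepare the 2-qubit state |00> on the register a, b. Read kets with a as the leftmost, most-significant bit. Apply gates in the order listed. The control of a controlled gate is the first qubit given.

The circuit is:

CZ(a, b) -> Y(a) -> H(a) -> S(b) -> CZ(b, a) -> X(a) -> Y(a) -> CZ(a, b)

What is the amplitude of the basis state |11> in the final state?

The final state's coefficient on |11> equals 0.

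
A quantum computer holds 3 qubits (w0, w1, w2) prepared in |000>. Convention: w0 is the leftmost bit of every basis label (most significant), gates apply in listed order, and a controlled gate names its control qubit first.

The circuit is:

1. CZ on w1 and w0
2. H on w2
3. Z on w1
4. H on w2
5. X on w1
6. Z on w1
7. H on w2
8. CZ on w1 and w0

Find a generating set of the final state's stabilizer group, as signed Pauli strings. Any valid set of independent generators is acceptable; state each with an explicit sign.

The stabilizer group can be generated by +IIX, +ZII, -IZI, among other valid generating sets.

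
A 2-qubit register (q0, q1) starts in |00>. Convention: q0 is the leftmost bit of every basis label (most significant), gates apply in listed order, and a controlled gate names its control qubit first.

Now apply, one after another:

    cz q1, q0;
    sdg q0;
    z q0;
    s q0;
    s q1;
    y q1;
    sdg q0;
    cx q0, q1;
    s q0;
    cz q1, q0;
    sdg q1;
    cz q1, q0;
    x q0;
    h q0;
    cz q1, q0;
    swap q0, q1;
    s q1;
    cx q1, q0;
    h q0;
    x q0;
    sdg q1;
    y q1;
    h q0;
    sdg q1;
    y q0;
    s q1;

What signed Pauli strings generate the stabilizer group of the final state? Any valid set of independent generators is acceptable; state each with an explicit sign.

One valid set of independent stabilizer generators is -XX, -ZZ (any independent generating set of the same group is equally correct).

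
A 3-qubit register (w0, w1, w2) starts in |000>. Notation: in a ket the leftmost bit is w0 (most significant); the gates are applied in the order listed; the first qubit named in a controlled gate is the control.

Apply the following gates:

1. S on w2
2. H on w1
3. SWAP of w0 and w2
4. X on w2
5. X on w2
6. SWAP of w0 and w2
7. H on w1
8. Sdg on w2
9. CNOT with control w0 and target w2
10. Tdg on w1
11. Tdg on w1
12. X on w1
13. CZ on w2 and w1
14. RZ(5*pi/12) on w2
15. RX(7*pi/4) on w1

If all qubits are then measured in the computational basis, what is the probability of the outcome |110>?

Outcome |110> occurs with probability 0. Key observation: gates 1-8 undo each other exactly, leaving only the rest of the circuit to track.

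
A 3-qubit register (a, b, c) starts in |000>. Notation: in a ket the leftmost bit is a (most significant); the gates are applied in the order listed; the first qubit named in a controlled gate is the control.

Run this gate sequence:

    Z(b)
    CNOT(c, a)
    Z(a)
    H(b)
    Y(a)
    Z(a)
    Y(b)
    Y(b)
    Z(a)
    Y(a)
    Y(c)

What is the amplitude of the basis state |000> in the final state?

|000> carries amplitude 0 in the final state. Key observation: gates 5-10 undo each other exactly, leaving only the rest of the circuit to track.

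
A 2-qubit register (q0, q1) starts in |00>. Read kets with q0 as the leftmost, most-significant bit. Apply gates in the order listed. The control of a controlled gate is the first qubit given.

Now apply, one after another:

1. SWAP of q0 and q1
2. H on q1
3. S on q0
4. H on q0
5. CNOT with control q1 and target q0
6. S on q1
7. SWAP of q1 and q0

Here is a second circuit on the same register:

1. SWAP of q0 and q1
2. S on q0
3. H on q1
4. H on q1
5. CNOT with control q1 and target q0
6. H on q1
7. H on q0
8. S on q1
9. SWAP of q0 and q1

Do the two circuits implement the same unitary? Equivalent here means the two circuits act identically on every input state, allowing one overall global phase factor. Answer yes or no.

No, they are not equivalent — no single phase factor reconciles the two unitaries.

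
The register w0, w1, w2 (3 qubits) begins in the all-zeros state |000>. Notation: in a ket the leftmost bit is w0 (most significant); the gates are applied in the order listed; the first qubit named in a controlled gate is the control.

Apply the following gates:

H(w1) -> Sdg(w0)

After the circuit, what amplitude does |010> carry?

The final state's coefficient on |010> equals sqrt(2)/2.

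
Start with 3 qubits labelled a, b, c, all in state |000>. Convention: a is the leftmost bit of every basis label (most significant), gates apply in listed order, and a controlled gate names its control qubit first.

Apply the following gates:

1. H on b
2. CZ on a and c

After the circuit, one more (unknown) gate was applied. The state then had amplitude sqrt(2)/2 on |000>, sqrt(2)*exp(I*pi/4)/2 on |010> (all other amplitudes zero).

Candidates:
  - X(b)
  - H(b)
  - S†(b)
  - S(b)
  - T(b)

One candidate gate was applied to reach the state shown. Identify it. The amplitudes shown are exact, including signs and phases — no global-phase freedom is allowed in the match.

The unique candidate consistent with the amplitudes is T(b).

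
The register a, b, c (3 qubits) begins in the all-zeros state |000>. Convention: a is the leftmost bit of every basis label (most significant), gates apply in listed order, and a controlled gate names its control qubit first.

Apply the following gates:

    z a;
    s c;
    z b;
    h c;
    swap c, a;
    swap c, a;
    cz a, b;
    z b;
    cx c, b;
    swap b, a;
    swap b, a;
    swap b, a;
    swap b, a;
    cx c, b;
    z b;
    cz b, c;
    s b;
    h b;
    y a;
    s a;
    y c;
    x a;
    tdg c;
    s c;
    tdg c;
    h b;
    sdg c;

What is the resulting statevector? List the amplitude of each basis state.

After the circuit, the state carries amplitude sqrt(2)*I/2 on |000>, -sqrt(2)/2 on |001>, and 0 on every other basis state.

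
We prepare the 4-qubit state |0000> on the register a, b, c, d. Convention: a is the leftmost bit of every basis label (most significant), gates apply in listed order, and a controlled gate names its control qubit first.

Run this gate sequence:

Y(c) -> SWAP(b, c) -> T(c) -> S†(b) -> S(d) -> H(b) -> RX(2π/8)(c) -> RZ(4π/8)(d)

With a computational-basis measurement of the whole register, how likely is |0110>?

Outcome |0110> occurs with probability 1/4 - sqrt(2)/8.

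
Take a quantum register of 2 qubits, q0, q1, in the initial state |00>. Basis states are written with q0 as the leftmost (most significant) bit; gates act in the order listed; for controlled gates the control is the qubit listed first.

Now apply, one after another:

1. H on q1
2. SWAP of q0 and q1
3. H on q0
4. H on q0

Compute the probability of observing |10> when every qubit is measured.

Outcome |10> occurs with probability 1/2. Key observation: gates 3-4 undo each other exactly, leaving only the rest of the circuit to track.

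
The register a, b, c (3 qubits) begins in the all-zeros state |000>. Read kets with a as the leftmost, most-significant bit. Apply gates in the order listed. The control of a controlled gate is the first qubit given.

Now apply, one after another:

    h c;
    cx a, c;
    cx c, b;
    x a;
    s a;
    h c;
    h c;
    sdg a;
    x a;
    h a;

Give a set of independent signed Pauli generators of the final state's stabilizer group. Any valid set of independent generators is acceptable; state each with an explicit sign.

One valid set of independent stabilizer generators is +XII, +IXX, +IZZ (any independent generating set of the same group is equally correct). Key observation: gates 4-9 undo each other exactly, leaving only the rest of the circuit to track.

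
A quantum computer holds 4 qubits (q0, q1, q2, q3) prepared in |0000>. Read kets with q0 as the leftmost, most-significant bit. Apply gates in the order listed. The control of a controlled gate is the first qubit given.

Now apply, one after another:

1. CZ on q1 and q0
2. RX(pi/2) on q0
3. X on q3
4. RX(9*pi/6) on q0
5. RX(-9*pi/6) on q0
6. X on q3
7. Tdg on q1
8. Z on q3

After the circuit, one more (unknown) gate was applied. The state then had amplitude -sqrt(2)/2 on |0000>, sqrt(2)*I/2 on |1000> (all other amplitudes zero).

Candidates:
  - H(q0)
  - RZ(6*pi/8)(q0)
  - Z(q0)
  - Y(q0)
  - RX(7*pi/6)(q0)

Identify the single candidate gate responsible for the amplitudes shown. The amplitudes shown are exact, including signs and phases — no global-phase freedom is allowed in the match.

The applied gate was Y(q0). Key observation: gates 3-6 undo each other exactly, leaving only the rest of the circuit to track.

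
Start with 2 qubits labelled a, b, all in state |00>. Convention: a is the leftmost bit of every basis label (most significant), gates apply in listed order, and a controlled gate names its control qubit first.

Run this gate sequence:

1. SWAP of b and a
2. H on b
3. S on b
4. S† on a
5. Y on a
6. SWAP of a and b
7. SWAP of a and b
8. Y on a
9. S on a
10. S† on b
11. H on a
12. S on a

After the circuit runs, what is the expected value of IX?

The expectation value of IX is 1. Key observation: the block from step 3 through step 10 cancels to the identity and can be dropped.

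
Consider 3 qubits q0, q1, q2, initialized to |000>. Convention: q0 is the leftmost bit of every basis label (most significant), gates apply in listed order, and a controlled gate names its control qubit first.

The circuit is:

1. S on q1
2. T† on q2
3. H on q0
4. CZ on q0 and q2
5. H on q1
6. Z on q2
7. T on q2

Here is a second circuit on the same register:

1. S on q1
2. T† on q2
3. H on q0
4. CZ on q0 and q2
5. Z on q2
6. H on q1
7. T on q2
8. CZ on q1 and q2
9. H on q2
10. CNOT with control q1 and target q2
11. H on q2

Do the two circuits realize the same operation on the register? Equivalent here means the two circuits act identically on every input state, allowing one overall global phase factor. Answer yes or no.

Yes: on every input state the two circuits agree up to one overall phase factor.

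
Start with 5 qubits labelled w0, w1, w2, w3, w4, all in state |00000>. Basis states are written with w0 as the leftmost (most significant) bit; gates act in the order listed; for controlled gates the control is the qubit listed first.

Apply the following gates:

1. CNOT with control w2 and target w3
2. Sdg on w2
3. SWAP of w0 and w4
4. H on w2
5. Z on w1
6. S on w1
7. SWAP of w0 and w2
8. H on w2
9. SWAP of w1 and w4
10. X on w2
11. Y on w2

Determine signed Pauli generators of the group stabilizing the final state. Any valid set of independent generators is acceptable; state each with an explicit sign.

The final state is stabilized by the group generated by +XIIII, -IIXII, +IZIII, +IIIZI, +IIIIZ; other independent generating sets are equally valid.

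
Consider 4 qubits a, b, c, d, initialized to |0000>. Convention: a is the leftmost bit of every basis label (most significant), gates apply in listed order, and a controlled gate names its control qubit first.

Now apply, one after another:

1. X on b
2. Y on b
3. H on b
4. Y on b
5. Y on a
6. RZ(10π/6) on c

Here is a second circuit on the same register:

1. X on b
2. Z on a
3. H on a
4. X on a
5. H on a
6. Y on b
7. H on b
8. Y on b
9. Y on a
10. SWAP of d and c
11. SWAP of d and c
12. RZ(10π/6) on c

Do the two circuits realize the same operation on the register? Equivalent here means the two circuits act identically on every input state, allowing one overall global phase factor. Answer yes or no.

Yes: on every input state the two circuits agree up to one overall phase factor.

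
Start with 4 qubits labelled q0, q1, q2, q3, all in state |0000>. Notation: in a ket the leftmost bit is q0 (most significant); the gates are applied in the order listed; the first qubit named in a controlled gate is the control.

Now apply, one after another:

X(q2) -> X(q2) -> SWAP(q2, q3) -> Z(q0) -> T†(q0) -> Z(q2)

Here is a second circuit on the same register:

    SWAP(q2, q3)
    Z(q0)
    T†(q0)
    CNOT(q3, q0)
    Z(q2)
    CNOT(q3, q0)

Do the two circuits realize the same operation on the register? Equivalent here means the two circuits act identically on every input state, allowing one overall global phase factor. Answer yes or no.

Yes: on every input state the two circuits agree up to one overall phase factor.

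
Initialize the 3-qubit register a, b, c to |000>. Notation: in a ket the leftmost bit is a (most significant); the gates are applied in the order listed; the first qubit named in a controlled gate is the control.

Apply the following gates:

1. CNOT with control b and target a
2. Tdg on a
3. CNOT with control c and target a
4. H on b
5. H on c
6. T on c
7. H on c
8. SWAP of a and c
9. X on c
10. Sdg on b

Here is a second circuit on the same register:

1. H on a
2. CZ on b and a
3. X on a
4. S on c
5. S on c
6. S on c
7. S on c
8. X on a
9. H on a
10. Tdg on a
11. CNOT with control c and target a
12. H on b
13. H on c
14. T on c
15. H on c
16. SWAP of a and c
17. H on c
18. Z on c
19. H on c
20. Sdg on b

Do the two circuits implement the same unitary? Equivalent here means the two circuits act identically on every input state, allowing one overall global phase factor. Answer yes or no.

Yes — the two circuits implement the same unitary up to a global phase.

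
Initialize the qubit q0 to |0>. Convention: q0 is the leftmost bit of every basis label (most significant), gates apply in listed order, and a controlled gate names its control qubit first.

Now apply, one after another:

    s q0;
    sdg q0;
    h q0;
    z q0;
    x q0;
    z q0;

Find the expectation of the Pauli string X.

The expectation value of X is 1.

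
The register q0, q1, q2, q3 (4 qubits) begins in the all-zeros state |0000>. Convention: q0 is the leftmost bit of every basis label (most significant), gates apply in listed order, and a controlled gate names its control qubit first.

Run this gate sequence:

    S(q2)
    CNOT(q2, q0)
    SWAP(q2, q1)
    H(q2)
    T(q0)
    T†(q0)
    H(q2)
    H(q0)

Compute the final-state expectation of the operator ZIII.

In the final state, ZIII has expectation 0. Key observation: steps 4-7 multiply out to the identity, so the circuit reduces to the remaining gates.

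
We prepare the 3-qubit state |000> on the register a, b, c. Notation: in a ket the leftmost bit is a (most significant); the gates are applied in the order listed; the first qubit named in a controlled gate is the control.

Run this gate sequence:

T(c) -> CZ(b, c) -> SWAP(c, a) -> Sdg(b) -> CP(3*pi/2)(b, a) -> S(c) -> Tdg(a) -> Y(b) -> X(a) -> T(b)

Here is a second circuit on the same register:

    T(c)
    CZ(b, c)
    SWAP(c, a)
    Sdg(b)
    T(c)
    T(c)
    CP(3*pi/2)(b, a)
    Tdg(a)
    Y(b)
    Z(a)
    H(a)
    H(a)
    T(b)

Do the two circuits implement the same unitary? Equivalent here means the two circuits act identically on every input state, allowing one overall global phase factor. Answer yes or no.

No — the two circuits implement different unitaries, even allowing a global phase.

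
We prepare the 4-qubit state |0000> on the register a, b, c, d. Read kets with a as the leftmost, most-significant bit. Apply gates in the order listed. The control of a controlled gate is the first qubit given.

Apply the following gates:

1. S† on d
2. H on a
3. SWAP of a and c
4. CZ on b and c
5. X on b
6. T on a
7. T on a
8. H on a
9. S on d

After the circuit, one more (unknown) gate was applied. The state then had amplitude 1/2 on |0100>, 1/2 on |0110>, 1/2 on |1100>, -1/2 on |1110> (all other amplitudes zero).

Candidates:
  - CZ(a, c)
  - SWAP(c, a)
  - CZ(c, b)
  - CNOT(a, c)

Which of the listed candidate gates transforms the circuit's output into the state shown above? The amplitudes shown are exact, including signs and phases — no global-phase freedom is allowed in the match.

The applied gate was CZ(a, c).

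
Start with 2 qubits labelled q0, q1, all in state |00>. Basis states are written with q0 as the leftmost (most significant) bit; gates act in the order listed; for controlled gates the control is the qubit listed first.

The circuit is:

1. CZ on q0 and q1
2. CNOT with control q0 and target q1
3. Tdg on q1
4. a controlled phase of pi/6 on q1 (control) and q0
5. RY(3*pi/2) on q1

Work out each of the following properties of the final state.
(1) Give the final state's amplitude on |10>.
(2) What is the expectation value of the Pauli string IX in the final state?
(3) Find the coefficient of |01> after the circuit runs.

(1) |10> carries amplitude 0 in the final state.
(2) The observable IX averages to -1.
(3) The final state's coefficient on |01> equals sqrt(2)/2.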